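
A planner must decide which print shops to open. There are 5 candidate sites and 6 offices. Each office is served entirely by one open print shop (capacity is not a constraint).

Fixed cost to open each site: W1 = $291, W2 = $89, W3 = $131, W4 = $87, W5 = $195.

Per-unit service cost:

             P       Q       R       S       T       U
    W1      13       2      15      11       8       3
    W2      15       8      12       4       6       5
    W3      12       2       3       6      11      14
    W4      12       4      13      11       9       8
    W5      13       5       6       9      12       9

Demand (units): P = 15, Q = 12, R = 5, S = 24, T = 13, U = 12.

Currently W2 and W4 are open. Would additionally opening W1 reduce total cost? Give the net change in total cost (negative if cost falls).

Current service cost with {W2, W4}: 522.
Adding W1: each office re-picks its cheapest; new service cost 474, saving 48.
Extra fixed cost: 291. Net change = 291 − 48 = 243.
(Totals: 698 → 941.)

No — net change +243 (cost rises by 243).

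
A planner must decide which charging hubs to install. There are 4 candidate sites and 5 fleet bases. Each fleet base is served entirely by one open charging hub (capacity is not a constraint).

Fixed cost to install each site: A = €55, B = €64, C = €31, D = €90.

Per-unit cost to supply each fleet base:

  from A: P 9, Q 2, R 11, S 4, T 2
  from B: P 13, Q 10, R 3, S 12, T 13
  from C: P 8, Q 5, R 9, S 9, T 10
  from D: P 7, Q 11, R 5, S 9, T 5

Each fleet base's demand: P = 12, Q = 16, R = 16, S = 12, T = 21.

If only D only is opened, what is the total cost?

Each fleet base is assigned to its cheapest site among the open ones.
{D}: P→D 7·12=84, Q→D 11·16=176, R→D 5·16=80, S→D 9·12=108, T→D 5·21=105. Service 553; fixed 90; total 643.

Total cost: 643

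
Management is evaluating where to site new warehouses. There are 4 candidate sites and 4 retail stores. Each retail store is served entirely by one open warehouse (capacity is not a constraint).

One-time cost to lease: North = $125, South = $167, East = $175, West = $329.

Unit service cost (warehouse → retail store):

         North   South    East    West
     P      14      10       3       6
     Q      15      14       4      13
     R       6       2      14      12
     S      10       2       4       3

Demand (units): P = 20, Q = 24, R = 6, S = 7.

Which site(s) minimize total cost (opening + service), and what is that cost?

For any fixed open set, each retail store goes to its cheapest open site; total = fixed + service.
{East}: P→East 3·20=60, Q→East 4·24=96, R→East 14·6=84, S→East 4·7=28. Service 268; fixed 175; total 443.
{North, East}: P→East 3·20=60, Q→East 4·24=96, R→North 6·6=36, S→East 4·7=28. Service 220; fixed 300; total 520.
{South, East}: service 182 + fixed 342 = 524
{North, South, East, West}: service 182 + fixed 796 = 978
(All 15 nonempty subsets were checked; East only is lowest.)

Open East only; minimum total cost 443.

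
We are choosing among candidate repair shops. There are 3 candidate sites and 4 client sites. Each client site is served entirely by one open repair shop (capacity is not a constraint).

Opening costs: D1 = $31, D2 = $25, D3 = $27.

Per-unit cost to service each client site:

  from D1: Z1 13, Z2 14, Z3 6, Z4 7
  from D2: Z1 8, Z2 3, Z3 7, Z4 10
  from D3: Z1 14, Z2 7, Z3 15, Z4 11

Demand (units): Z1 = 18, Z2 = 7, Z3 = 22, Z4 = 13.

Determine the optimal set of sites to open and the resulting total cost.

For any fixed open set, each client site goes to its cheapest open site; total = fixed + service.
{D1, D2}: Z1→D2 8·18=144, Z2→D2 3·7=21, Z3→D1 6·22=132, Z4→D1 7·13=91. Service 388; fixed 56; total 444.
{D1, D2, D3}: service 388 + fixed 83 = 471
{D2}: Z1→D2 8·18=144, Z2→D2 3·7=21, Z3→D2 7·22=154, Z4→D2 10·13=130. Service 449; fixed 25; total 474.
No other subset beats 444.

Open D1 and D2; minimum total cost 444.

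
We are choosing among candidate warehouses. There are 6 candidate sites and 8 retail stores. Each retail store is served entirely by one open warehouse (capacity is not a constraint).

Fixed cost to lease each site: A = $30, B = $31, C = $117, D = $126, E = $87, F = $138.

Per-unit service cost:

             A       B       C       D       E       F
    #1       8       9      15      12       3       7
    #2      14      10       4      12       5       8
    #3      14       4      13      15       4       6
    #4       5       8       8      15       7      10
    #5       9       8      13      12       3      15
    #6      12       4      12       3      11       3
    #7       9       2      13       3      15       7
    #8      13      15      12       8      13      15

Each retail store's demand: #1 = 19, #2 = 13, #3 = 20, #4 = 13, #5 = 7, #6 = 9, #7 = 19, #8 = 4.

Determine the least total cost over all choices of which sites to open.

Minimum total cost: 558

For any fixed open set, each retail store goes to its cheapest open site; total = fixed + service.
{B, E}: #1→E 3·19=57, #2→E 5·13=65, #3→B 4·20=80, #4→E 7·13=91, #5→E 3·7=21, #6→B 4·9=36, #7→B 2·19=38, #8→E 13·4=52. Service 440; fixed 118; total 558.
{A, B, E}: #1→E 3·19=57, #2→E 5·13=65, #3→B 4·20=80, #4→A 5·13=65, #5→E 3·7=21, #6→B 4·9=36, #7→B 2·19=38, #8→A 13·4=52. Service 414; fixed 148; total 562.
{D, E}: service 430 + fixed 213 = 643
{A, B, C, D, E, F}: service 372 + fixed 529 = 901
No other subset beats 558.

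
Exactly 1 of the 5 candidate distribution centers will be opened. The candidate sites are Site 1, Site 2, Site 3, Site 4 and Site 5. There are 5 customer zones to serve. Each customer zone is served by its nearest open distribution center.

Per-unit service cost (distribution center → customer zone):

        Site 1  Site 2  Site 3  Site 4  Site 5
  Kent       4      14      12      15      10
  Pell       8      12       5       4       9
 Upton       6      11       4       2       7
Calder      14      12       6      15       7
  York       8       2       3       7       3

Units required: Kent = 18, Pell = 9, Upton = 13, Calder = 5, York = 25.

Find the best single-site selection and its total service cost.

With exactly 1 open, each customer zone uses its cheapest among the chosen.
{Site 3}: Kent→Site 3 12·18=216, Pell→Site 3 5·9=45, Upton→Site 3 4·13=52, Calder→Site 3 6·5=30, York→Site 3 3·25=75. Service cost 418.
{Site 5}: service cost 462
{Site 1}: service cost 492
Among all 5 size-1 choices, {Site 3} is lowest.

Choose Site 3 only; total service cost 418.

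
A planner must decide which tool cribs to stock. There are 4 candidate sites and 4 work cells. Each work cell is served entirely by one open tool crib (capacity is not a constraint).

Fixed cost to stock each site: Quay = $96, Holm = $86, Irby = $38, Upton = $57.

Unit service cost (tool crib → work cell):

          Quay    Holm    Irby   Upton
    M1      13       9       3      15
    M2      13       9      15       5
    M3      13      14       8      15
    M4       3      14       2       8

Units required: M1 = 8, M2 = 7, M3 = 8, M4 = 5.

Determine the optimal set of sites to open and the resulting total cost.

For any fixed open set, each work cell goes to its cheapest open site; total = fixed + service.
{Irby, Upton}: M1→Irby 3·8=24, M2→Upton 5·7=35, M3→Irby 8·8=64, M4→Irby 2·5=10. Service 133; fixed 95; total 228.
{Irby}: M1→Irby 3·8=24, M2→Irby 15·7=105, M3→Irby 8·8=64, M4→Irby 2·5=10. Service 203; fixed 38; total 241.
{Holm, Irby}: service 161 + fixed 124 = 285
{Quay, Holm, Irby, Upton}: service 133 + fixed 277 = 410
(All 15 nonempty subsets were checked; Irby and Upton is lowest.)

Open Irby and Upton; minimum total cost 228.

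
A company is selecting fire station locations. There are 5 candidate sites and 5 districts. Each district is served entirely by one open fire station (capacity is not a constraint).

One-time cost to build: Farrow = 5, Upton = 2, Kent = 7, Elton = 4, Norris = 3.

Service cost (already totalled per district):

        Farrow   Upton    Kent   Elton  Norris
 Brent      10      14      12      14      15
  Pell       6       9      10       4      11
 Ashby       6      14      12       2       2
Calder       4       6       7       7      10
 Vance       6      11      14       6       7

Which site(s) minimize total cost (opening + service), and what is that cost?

Open Farrow and Elton; minimum total cost 35.

For any fixed open set, each district goes to its cheapest open site; total = fixed + service.
{Farrow, Elton}: Brent→Farrow 10, Pell→Elton 4, Ashby→Elton 2, Calder→Farrow 4, Vance→Farrow 6. Service 26; fixed 9; total 35.
{Farrow, Norris}: service 28 + fixed 8 = 36
{Farrow}: service 32 + fixed 5 = 37
{Farrow, Upton, Kent, Elton, Norris}: Brent→Farrow 10, Pell→Elton 4, Ashby→Elton 2, Calder→Farrow 4, Vance→Farrow 6. Service 26; fixed 21; total 47.
No other subset beats 35.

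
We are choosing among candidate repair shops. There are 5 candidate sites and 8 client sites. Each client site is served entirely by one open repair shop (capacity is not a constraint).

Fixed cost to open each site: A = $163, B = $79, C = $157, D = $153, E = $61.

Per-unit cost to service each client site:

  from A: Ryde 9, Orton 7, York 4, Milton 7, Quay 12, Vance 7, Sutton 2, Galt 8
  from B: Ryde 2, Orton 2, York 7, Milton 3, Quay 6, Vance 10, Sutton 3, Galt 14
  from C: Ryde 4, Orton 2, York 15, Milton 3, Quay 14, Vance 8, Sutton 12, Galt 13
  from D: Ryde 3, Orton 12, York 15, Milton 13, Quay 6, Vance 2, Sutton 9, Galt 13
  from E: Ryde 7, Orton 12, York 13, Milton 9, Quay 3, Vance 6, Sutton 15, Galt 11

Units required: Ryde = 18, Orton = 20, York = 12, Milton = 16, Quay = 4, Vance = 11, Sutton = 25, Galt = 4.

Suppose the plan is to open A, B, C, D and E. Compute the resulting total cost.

Total cost: 901

Each client site is assigned to its cheapest site among the open ones.
{A, B, C, D, E}: Ryde→B 2·18=36, Orton→B 2·20=40, York→A 4·12=48, Milton→B 3·16=48, Quay→E 3·4=12, Vance→D 2·11=22, Sutton→A 2·25=50, Galt→A 8·4=32. Service 288; fixed 613; total 901.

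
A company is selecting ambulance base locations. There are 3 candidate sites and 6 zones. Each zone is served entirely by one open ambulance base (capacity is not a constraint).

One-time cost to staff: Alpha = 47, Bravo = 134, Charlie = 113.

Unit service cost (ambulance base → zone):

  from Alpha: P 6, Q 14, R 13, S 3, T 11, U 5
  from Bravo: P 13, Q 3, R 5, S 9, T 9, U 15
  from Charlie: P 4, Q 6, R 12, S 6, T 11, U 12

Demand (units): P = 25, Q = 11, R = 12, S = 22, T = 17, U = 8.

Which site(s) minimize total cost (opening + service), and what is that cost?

For any fixed open set, each zone goes to its cheapest open site; total = fixed + service.
{Alpha, Bravo}: P→Alpha 6·25=150, Q→Bravo 3·11=33, R→Bravo 5·12=60, S→Alpha 3·22=66, T→Bravo 9·17=153, U→Alpha 5·8=40. Service 502; fixed 181; total 683.
{Alpha, Bravo, Charlie}: service 452 + fixed 294 = 746
{Alpha, Charlie}: service 603 + fixed 160 = 763
{Alpha}: P→Alpha 6·25=150, Q→Alpha 14·11=154, R→Alpha 13·12=156, S→Alpha 3·22=66, T→Alpha 11·17=187, U→Alpha 5·8=40. Service 753; fixed 47; total 800.
No other subset beats 683.

Open Alpha and Bravo; minimum total cost 683.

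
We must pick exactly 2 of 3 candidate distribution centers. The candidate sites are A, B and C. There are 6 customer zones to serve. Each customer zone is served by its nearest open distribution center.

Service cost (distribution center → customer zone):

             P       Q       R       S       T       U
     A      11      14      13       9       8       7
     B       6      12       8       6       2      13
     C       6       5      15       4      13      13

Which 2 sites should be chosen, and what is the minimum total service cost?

Choose B and C; total service cost 38.

With exactly 2 open, each customer zone uses its cheapest among the chosen.
{B, C}: P→B 6, Q→C 5, R→B 8, S→C 4, T→B 2, U→B 13. Service cost 38.
{A, B}: service cost 41
{A, C}: service cost 43
Among all 3 size-2 choices, {B, C} is lowest.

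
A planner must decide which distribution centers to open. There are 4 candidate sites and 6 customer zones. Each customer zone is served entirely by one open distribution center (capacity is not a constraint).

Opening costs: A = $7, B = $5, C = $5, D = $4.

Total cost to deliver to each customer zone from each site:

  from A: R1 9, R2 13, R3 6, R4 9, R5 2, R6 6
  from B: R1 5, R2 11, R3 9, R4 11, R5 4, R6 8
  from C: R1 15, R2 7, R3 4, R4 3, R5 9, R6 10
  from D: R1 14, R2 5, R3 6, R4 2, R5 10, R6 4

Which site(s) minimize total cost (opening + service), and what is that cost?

For any fixed open set, each customer zone goes to its cheapest open site; total = fixed + service.
{B, D}: R1→B 5, R2→D 5, R3→D 6, R4→D 2, R5→B 4, R6→D 4. Service 26; fixed 9; total 35.
{B, C, D}: R1→B 5, R2→D 5, R3→C 4, R4→D 2, R5→B 4, R6→D 4. Service 24; fixed 14; total 38.
{A, D}: service 28 + fixed 11 = 39
{A, B, C, D}: R1→B 5, R2→D 5, R3→C 4, R4→D 2, R5→A 2, R6→D 4. Service 22; fixed 21; total 43.
No other subset beats 35.

Open B and D; minimum total cost 35.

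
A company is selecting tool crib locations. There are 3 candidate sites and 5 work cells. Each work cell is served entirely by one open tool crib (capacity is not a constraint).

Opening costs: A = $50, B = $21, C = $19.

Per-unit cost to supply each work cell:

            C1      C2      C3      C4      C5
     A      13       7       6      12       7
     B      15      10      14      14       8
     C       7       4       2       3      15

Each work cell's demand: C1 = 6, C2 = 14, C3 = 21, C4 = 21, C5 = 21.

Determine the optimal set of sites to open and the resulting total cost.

Open B and C; minimum total cost 411.

For any fixed open set, each work cell goes to its cheapest open site; total = fixed + service.
{B, C}: C1→C 7·6=42, C2→C 4·14=56, C3→C 2·21=42, C4→C 3·21=63, C5→B 8·21=168. Service 371; fixed 40; total 411.
{A, C}: C1→C 7·6=42, C2→C 4·14=56, C3→C 2·21=42, C4→C 3·21=63, C5→A 7·21=147. Service 350; fixed 69; total 419.
{A, B, C}: service 350 + fixed 90 = 440
{C}: C1→C 7·6=42, C2→C 4·14=56, C3→C 2·21=42, C4→C 3·21=63, C5→C 15·21=315. Service 518; fixed 19; total 537.
No other subset beats 411.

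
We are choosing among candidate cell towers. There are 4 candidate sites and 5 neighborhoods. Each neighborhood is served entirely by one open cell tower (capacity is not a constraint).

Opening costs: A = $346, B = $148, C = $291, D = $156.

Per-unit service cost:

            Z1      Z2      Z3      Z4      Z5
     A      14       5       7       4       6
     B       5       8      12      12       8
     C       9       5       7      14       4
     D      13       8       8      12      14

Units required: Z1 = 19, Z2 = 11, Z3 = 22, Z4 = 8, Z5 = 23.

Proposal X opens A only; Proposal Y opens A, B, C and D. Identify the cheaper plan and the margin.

Proposal X is cheaper by 378.

Proposal X: {A}: Z1→A 14·19=266, Z2→A 5·11=55, Z3→A 7·22=154, Z4→A 4·8=32, Z5→A 6·23=138. Service 645; fixed 346; total 991.
Proposal Y: {A, B, C, D}: Z1→B 5·19=95, Z2→A 5·11=55, Z3→A 7·22=154, Z4→A 4·8=32, Z5→C 4·23=92. Service 428; fixed 941; total 1369.
Difference: |991 − 1369| = 378.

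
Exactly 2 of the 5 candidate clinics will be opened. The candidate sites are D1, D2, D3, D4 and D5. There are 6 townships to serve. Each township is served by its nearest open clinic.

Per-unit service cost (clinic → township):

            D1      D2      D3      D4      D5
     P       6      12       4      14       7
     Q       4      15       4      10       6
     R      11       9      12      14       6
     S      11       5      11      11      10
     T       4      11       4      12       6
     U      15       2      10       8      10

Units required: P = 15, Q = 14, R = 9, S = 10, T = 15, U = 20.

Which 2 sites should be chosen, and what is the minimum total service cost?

With exactly 2 open, each township uses its cheapest among the chosen.
{D2, D3}: P→D3 4·15=60, Q→D3 4·14=56, R→D2 9·9=81, S→D2 5·10=50, T→D3 4·15=60, U→D2 2·20=40. Service cost 347.
{D1, D2}: service cost 377
{D2, D5}: service cost 423
Among all 10 size-2 choices, {D2, D3} is lowest.

Choose D2 and D3; total service cost 347.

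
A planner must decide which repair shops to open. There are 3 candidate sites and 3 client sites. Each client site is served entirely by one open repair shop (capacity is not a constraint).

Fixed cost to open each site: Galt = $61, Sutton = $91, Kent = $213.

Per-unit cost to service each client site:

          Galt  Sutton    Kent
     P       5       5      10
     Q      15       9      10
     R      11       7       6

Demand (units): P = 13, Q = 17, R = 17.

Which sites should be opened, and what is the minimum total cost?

For any fixed open set, each client site goes to its cheapest open site; total = fixed + service.
{Sutton}: P→Sutton 5·13=65, Q→Sutton 9·17=153, R→Sutton 7·17=119. Service 337; fixed 91; total 428.
{Galt, Sutton}: P→Galt 5·13=65, Q→Sutton 9·17=153, R→Sutton 7·17=119. Service 337; fixed 152; total 489.
{Galt}: P→Galt 5·13=65, Q→Galt 15·17=255, R→Galt 11·17=187. Service 507; fixed 61; total 568.
{Galt, Sutton, Kent}: service 320 + fixed 365 = 685
(All 7 nonempty subsets were checked; Sutton only is lowest.)

Open Sutton only; minimum total cost 428.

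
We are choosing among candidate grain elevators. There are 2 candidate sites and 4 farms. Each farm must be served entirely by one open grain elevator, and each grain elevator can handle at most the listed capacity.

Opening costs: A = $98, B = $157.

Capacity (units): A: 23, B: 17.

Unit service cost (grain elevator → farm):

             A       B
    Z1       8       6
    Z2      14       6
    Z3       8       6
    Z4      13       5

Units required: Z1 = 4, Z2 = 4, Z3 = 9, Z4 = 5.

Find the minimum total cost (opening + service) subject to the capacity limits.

Open {A}: Z1→A 8·4=32, Z2→A 14·4=56, Z3→A 8·9=72, Z4→A 13·5=65.
Loads: A carries 22/23. Service 225; fixed 98; total 323.
Next best feasible plan costs 400.

Minimum total cost: 323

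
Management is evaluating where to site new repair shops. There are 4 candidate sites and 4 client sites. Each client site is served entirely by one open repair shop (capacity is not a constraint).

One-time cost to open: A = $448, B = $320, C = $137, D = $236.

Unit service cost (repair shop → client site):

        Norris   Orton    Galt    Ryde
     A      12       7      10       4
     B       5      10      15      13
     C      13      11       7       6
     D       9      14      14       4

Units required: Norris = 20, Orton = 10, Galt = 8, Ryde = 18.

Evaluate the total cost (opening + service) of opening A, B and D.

Each client site is assigned to its cheapest site among the open ones.
{A, B, D}: Norris→B 5·20=100, Orton→A 7·10=70, Galt→A 10·8=80, Ryde→A 4·18=72. Service 322; fixed 1004; total 1326.

Total cost: 1326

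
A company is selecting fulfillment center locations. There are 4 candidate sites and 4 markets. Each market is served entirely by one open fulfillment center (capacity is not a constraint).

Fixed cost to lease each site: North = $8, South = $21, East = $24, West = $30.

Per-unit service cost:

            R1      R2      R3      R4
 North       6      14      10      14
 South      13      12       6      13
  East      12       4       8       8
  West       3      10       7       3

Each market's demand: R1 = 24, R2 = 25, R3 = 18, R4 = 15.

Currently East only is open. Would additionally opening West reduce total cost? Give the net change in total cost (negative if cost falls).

Yes — net change −279 (cost falls by 279).

Current service cost with {East}: 652.
Adding West: each market re-picks its cheapest; new service cost 343, saving 309.
Extra fixed cost: 30. Net change = 30 − 309 = -279.
(Totals: 676 → 397.)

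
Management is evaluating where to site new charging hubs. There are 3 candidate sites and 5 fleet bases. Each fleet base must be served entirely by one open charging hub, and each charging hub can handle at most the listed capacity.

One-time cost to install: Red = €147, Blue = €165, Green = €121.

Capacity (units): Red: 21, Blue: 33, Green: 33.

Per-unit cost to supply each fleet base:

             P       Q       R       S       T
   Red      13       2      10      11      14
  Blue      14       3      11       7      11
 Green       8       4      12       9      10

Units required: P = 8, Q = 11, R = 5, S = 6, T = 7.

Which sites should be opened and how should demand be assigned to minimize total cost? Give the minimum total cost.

Open {Red, Green}: P→Green 8·8=64, Q→Red 2·11=22, R→Red 10·5=50, S→Green 9·6=54, T→Green 10·7=70.
Loads: Red carries 16/21, Green carries 21/33. Service 260; fixed 268; total 528.
Next best feasible plan costs 538.

Minimum total cost: 528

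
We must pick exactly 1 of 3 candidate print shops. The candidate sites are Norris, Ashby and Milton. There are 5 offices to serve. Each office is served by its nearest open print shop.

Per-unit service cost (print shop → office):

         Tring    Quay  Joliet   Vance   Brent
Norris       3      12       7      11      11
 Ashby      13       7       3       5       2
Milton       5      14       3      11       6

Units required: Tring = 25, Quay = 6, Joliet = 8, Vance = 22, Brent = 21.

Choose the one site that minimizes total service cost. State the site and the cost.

With exactly 1 open, each office uses its cheapest among the chosen.
{Ashby}: Tring→Ashby 13·25=325, Quay→Ashby 7·6=42, Joliet→Ashby 3·8=24, Vance→Ashby 5·22=110, Brent→Ashby 2·21=42. Service cost 543.
{Milton}: service cost 601
{Norris}: service cost 676
Among all 3 size-1 choices, {Ashby} is lowest.

Choose Ashby only; total service cost 543.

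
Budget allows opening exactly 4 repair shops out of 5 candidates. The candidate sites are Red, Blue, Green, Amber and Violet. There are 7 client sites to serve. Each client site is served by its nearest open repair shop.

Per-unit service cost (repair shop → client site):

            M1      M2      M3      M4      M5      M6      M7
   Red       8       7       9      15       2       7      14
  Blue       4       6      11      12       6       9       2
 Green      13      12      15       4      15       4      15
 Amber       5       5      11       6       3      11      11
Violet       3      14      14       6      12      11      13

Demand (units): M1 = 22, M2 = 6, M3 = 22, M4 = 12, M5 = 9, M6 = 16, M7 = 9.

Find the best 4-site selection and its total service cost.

With exactly 4 open, each client site uses its cheapest among the chosen.
{Red, Blue, Green, Violet}: M1→Violet 3·22=66, M2→Blue 6·6=36, M3→Red 9·22=198, M4→Green 4·12=48, M5→Red 2·9=18, M6→Green 4·16=64, M7→Blue 2·9=18. Service cost 448.
{Red, Blue, Green, Amber}: service cost 464
{Blue, Green, Amber, Violet}: service cost 495
Among all 5 size-4 choices, {Red, Blue, Green, Violet} is lowest.

Choose Red, Blue, Green and Violet; total service cost 448.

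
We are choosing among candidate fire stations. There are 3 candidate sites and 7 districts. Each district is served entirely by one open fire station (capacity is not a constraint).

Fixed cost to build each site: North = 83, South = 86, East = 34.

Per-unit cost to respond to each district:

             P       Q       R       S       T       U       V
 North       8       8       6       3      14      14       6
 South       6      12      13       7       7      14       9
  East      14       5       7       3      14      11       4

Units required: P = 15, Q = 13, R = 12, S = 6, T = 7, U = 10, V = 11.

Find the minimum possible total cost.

For any fixed open set, each district goes to its cheapest open site; total = fixed + service.
{South, East}: P→South 6·15=90, Q→East 5·13=65, R→East 7·12=84, S→East 3·6=18, T→South 7·7=49, U→East 11·10=110, V→East 4·11=44. Service 460; fixed 120; total 580.
{North, East}: P→North 8·15=120, Q→East 5·13=65, R→North 6·12=72, S→North 3·6=18, T→North 14·7=98, U→East 11·10=110, V→East 4·11=44. Service 527; fixed 117; total 644.
{North, South, East}: service 448 + fixed 203 = 651
{East}: service 629 + fixed 34 = 663
(All 7 nonempty subsets were checked; South and East is lowest.)

Minimum total cost: 580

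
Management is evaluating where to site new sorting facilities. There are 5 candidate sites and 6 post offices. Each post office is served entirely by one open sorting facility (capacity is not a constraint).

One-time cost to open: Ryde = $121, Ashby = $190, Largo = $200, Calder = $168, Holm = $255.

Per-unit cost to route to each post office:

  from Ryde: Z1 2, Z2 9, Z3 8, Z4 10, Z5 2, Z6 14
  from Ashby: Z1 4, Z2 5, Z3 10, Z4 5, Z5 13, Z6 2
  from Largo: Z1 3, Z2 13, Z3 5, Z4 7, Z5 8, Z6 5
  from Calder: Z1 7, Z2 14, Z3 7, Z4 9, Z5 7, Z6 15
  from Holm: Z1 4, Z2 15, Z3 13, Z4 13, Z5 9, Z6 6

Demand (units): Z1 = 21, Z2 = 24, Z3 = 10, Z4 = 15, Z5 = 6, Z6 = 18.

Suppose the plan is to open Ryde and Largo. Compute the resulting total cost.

Total cost: 836

Each post office is assigned to its cheapest site among the open ones.
{Ryde, Largo}: Z1→Ryde 2·21=42, Z2→Ryde 9·24=216, Z3→Largo 5·10=50, Z4→Largo 7·15=105, Z5→Ryde 2·6=12, Z6→Largo 5·18=90. Service 515; fixed 321; total 836.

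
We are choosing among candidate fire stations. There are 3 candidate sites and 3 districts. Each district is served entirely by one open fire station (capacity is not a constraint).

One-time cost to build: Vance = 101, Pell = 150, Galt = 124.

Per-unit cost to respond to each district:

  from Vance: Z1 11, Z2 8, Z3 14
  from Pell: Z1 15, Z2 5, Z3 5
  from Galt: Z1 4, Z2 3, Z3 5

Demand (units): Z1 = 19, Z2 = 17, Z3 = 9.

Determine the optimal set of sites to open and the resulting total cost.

Open Galt only; minimum total cost 296.

For any fixed open set, each district goes to its cheapest open site; total = fixed + service.
{Galt}: Z1→Galt 4·19=76, Z2→Galt 3·17=51, Z3→Galt 5·9=45. Service 172; fixed 124; total 296.
{Vance, Galt}: Z1→Galt 4·19=76, Z2→Galt 3·17=51, Z3→Galt 5·9=45. Service 172; fixed 225; total 397.
{Pell, Galt}: Z1→Galt 4·19=76, Z2→Galt 3·17=51, Z3→Pell 5·9=45. Service 172; fixed 274; total 446.
{Vance, Pell, Galt}: service 172 + fixed 375 = 547
No other subset beats 296.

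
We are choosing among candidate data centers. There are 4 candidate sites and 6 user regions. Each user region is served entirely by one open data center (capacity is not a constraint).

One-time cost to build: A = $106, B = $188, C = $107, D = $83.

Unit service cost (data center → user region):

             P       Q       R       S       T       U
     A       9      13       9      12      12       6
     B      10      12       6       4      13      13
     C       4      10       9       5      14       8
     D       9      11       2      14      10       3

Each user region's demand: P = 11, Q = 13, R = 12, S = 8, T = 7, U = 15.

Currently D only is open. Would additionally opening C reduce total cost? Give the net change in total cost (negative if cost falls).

Yes — net change −33 (cost falls by 33).

Current service cost with {D}: 493.
Adding C: each user region re-picks its cheapest; new service cost 353, saving 140.
Extra fixed cost: 107. Net change = 107 − 140 = -33.
(Totals: 576 → 543.)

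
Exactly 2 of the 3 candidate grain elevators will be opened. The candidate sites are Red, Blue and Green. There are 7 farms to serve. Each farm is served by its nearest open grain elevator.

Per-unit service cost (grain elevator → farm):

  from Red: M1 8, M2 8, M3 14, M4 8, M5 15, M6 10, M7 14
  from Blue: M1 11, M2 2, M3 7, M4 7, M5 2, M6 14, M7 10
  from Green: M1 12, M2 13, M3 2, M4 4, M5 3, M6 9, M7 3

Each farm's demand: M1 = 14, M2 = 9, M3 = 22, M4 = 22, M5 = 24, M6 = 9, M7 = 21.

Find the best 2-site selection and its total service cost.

Choose Blue and Green; total service cost 496.

With exactly 2 open, each farm uses its cheapest among the chosen.
{Blue, Green}: M1→Blue 11·14=154, M2→Blue 2·9=18, M3→Green 2·22=44, M4→Green 4·22=88, M5→Blue 2·24=48, M6→Green 9·9=81, M7→Green 3·21=63. Service cost 496.
{Red, Green}: service cost 532
{Red, Blue}: service cost 786
Among all 3 size-2 choices, {Blue, Green} is lowest.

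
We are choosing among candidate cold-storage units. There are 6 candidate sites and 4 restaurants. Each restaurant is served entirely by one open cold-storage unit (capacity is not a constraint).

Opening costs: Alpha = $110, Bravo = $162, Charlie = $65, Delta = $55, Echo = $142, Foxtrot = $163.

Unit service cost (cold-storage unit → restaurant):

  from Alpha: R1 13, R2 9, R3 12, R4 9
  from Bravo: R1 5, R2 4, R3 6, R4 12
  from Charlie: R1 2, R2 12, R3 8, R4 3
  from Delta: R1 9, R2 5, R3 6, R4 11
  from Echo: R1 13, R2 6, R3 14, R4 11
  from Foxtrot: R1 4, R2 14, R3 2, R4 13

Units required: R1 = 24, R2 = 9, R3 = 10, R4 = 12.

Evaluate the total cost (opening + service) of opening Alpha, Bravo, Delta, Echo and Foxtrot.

Total cost: 892

Each restaurant is assigned to its cheapest site among the open ones.
{Alpha, Bravo, Delta, Echo, Foxtrot}: R1→Foxtrot 4·24=96, R2→Bravo 4·9=36, R3→Foxtrot 2·10=20, R4→Alpha 9·12=108. Service 260; fixed 632; total 892.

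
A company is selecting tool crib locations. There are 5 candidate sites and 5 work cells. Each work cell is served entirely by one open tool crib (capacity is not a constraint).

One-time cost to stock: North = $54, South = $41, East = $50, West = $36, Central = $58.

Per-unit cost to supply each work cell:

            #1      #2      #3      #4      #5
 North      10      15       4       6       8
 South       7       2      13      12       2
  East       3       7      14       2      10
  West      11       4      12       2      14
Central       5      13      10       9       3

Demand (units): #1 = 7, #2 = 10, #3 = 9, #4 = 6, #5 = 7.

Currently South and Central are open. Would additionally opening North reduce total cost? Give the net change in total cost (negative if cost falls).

Yes — net change −18 (cost falls by 18).

Current service cost with {South, Central}: 213.
Adding North: each work cell re-picks its cheapest; new service cost 141, saving 72.
Extra fixed cost: 54. Net change = 54 − 72 = -18.
(Totals: 312 → 294.)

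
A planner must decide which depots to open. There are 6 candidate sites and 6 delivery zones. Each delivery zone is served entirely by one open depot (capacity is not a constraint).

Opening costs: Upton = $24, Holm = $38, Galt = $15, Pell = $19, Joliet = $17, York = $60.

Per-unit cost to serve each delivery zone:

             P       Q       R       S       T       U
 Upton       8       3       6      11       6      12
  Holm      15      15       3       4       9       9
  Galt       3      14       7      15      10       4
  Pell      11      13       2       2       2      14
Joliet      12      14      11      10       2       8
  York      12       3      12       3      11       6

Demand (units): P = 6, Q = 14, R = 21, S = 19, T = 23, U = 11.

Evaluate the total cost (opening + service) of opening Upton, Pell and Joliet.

Total cost: 364

Each delivery zone is assigned to its cheapest site among the open ones.
{Upton, Pell, Joliet}: P→Upton 8·6=48, Q→Upton 3·14=42, R→Pell 2·21=42, S→Pell 2·19=38, T→Pell 2·23=46, U→Joliet 8·11=88. Service 304; fixed 60; total 364.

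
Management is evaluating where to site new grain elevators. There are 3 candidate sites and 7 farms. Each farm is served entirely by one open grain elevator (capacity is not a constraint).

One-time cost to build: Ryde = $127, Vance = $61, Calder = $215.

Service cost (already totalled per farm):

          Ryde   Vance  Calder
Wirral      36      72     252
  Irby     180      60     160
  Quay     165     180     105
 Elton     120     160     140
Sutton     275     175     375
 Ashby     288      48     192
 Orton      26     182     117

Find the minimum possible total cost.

For any fixed open set, each farm goes to its cheapest open site; total = fixed + service.
{Ryde, Vance}: Wirral→Ryde 36, Irby→Vance 60, Quay→Ryde 165, Elton→Ryde 120, Sutton→Vance 175, Ashby→Vance 48, Orton→Ryde 26. Service 630; fixed 188; total 818.
{Vance}: service 877 + fixed 61 = 938
{Ryde, Vance, Calder}: Wirral→Ryde 36, Irby→Vance 60, Quay→Calder 105, Elton→Ryde 120, Sutton→Vance 175, Ashby→Vance 48, Orton→Ryde 26. Service 570; fixed 403; total 973.
(All 7 nonempty subsets were checked; Ryde and Vance is lowest.)

Minimum total cost: 818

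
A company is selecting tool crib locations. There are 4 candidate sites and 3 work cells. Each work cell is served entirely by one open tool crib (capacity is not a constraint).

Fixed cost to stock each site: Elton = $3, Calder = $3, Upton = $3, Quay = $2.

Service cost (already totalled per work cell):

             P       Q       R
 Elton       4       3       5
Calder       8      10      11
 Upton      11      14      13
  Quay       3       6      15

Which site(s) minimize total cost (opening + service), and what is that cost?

Open Elton only; minimum total cost 15.

For any fixed open set, each work cell goes to its cheapest open site; total = fixed + service.
{Elton}: P→Elton 4, Q→Elton 3, R→Elton 5. Service 12; fixed 3; total 15.
{Elton, Quay}: service 11 + fixed 5 = 16
{Elton, Calder}: service 12 + fixed 6 = 18
{Elton, Calder, Upton, Quay}: P→Quay 3, Q→Elton 3, R→Elton 5. Service 11; fixed 11; total 22.
No other subset beats 15.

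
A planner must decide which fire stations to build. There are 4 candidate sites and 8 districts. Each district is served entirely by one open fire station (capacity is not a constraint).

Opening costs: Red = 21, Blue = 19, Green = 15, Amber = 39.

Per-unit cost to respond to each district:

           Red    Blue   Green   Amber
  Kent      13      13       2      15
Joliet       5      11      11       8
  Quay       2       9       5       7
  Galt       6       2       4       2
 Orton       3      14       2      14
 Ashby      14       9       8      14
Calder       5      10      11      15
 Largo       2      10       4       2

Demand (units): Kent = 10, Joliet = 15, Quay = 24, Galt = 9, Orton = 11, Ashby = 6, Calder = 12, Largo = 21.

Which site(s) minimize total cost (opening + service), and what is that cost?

Open Red and Green; minimum total cost 387.

For any fixed open set, each district goes to its cheapest open site; total = fixed + service.
{Red, Green}: Kent→Green 2·10=20, Joliet→Red 5·15=75, Quay→Red 2·24=48, Galt→Green 4·9=36, Orton→Green 2·11=22, Ashby→Green 8·6=48, Calder→Red 5·12=60, Largo→Red 2·21=42. Service 351; fixed 36; total 387.
{Red, Blue, Green}: service 333 + fixed 55 = 388
{Red, Green, Amber}: service 333 + fixed 75 = 408
{Red, Blue, Green, Amber}: Kent→Green 2·10=20, Joliet→Red 5·15=75, Quay→Red 2·24=48, Galt→Blue 2·9=18, Orton→Green 2·11=22, Ashby→Green 8·6=48, Calder→Red 5·12=60, Largo→Red 2·21=42. Service 333; fixed 94; total 427.
No other subset beats 387.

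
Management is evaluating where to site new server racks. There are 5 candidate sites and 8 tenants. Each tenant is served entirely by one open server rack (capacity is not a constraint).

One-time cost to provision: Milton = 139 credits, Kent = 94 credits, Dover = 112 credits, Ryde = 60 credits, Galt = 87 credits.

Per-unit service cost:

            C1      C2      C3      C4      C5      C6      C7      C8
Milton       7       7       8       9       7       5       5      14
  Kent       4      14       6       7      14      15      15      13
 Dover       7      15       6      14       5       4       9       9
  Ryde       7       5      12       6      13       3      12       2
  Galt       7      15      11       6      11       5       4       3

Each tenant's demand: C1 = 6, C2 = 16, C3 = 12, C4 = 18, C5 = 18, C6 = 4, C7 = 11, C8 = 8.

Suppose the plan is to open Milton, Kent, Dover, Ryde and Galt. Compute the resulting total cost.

Total cost: 938

Each tenant is assigned to its cheapest site among the open ones.
{Milton, Kent, Dover, Ryde, Galt}: C1→Kent 4·6=24, C2→Ryde 5·16=80, C3→Kent 6·12=72, C4→Ryde 6·18=108, C5→Dover 5·18=90, C6→Ryde 3·4=12, C7→Galt 4·11=44, C8→Ryde 2·8=16. Service 446; fixed 492; total 938.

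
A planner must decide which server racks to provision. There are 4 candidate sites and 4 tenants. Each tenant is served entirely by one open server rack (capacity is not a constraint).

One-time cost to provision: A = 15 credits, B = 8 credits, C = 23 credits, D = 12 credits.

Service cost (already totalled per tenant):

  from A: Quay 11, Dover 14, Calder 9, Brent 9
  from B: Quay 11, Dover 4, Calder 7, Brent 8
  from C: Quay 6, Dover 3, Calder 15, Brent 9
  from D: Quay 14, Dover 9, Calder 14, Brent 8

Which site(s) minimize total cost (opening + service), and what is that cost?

For any fixed open set, each tenant goes to its cheapest open site; total = fixed + service.
{B}: Quay→B 11, Dover→B 4, Calder→B 7, Brent→B 8. Service 30; fixed 8; total 38.
{B, D}: Quay→B 11, Dover→B 4, Calder→B 7, Brent→B 8. Service 30; fixed 20; total 50.
{A, B}: Quay→A 11, Dover→B 4, Calder→B 7, Brent→B 8. Service 30; fixed 23; total 53.
{A, B, C, D}: Quay→C 6, Dover→C 3, Calder→B 7, Brent→B 8. Service 24; fixed 58; total 82.
No other subset beats 38.

Open B only; minimum total cost 38.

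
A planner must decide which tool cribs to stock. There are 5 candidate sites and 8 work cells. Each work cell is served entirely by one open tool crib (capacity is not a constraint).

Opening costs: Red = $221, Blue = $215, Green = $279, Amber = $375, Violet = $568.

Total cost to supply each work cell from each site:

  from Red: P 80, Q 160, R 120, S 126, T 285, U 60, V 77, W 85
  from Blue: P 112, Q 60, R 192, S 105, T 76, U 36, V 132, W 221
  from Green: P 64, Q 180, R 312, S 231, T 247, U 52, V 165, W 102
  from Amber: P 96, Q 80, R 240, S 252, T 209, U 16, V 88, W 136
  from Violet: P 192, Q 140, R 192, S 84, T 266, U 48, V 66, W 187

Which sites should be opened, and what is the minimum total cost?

For any fixed open set, each work cell goes to its cheapest open site; total = fixed + service.
{Red, Blue}: P→Red 80, Q→Blue 60, R→Red 120, S→Blue 105, T→Blue 76, U→Blue 36, V→Red 77, W→Red 85. Service 639; fixed 436; total 1075.
{Blue}: P→Blue 112, Q→Blue 60, R→Blue 192, S→Blue 105, T→Blue 76, U→Blue 36, V→Blue 132, W→Blue 221. Service 934; fixed 215; total 1149.
{Red}: service 993 + fixed 221 = 1214
{Red, Blue, Green, Amber, Violet}: P→Green 64, Q→Blue 60, R→Red 120, S→Violet 84, T→Blue 76, U→Amber 16, V→Violet 66, W→Red 85. Service 571; fixed 1658; total 2229.
No other subset beats 1075.

Open Red and Blue; minimum total cost 1075.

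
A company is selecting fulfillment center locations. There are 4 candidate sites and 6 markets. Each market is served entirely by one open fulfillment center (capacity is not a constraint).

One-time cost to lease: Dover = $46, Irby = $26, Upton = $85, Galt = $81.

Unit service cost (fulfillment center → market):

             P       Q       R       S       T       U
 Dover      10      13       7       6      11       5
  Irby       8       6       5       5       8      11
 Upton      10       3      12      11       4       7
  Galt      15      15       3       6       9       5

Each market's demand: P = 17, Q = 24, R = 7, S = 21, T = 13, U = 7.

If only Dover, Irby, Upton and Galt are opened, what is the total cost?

Each market is assigned to its cheapest site among the open ones.
{Dover, Irby, Upton, Galt}: P→Irby 8·17=136, Q→Upton 3·24=72, R→Galt 3·7=21, S→Irby 5·21=105, T→Upton 4·13=52, U→Dover 5·7=35. Service 421; fixed 238; total 659.

Total cost: 659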